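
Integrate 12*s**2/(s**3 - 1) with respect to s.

4*log(s**3 - 1) + C

Let u = s**3 - 1, so du = (3*s**2) ds.
Rewriting, the integral becomes 4·∫ 1/u du = 4·log(u).
Substituting back, u = s**3 - 1.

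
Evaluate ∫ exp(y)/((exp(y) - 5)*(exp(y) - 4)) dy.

Let u = e^y, du = e^y dy.
The integral becomes ∫ du/((u-5)(u-4)); decompose into partial fractions.

log(exp(y) - 5) - log(exp(y) - 4) + C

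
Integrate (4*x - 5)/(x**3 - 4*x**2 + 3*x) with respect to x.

-5*log(x)/3 + 7*log(x - 3)/6 + log(x - 1)/2 + C

Factor the denominator: x*(x - 3)*(x - 1).
Partial-fraction decomposition: 1/(2*(x - 1)) + 7/(6*(x - 3)) - 5/(3*x).
Integrate each term: A/(x−a) contributes A·log|x−a|.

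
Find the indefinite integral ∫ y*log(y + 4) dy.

y**2*log(y + 4)/2 - y**2/4 + 2*y - 8*log(y + 4) + C

Use integration by parts with u = log(y + 4), dv = y dy.
Then du = 1/(y + 4) dy and v = y**2/2.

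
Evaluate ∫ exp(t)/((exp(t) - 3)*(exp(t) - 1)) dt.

log(exp(t) - 3)/2 - log(exp(t) - 1)/2 + C

Let u = e^t, du = e^t dt.
The integral becomes ∫ du/((u-3)(u-1)); decompose into partial fractions.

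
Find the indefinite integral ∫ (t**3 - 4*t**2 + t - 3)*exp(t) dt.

(t**3 - 7*t**2 + 15*t - 18)*exp(t) + C

Use integration by parts with u = t**3 - 4*t**2 + t - 3, dv = exp(t) dt, so v = exp(t).
Apply parts 3 times (tabular method): alternate signs, differentiate u down to 0, integrate dv up.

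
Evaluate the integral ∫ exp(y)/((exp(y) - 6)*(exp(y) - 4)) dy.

Let u = e^y, du = e^y dy.
The integral becomes ∫ du/((u-4)(u-6)); decompose into partial fractions.

log(exp(y) - 6)/2 - log(exp(y) - 4)/2 + C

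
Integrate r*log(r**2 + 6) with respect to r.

r**2*log(r**2 + 6)/2 - r**2/2 + 3*log(r**2 + 6) + C

Let u = r**2 + 6, so du = (2*r) dr.
The integral becomes (1/2)·∫ log(u) du; integrate by parts with u′=log(u), dv′=du.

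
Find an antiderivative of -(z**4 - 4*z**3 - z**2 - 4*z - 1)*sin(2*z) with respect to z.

z**4*cos(2*z)/2 - z**3*sin(2*z) - 2*z**3*cos(2*z) + 3*z**2*sin(2*z) - 2*z**2*cos(2*z) + 2*z*sin(2*z) + z*cos(2*z) - sin(2*z)/2 + cos(2*z)/2 + C

Use integration by parts with u = z**4 - 4*z**3 - z**2 - 4*z - 1, dv = -sin(2*z) dz, so v = cos(2*z)/2.
Apply parts 4 times (tabular method): alternate signs, differentiate u down to 0, integrate dv up.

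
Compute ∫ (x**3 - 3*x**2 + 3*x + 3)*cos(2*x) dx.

x**3*sin(2*x)/2 - 3*x**2*sin(2*x)/2 + 3*x**2*cos(2*x)/4 + 3*x*sin(2*x)/4 - 3*x*cos(2*x)/2 + 9*sin(2*x)/4 + 3*cos(2*x)/8 + C

Use integration by parts with u = x**3 - 3*x**2 + 3*x + 3, dv = cos(2*x) dx, so v = sin(2*x)/2.
Apply parts 3 times (tabular method): alternate signs, differentiate u down to 0, integrate dv up.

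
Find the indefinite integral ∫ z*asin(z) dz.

Use integration by parts with u = arcsin(z), dv = z dz.
Then du = 1/sqrt(-z**2 + 1) dz.

z**2*asin(z)/2 + z*sqrt(-z**2 + 1)/4 - asin(z)/4 + C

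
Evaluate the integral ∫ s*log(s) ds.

Use integration by parts with u = log(s), dv = s ds.
Then du = 1/s ds and v = s**2/2.

s**2*log(s)/2 - s**2/4 + C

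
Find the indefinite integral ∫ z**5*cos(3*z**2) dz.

Let u = z², du = 2z dz; rewrite as (1/2)∫ u^2·cos(3u) du.
Now integrate by parts 2 times.

z**4*sin(3*z**2)/6 + z**2*cos(3*z**2)/9 - sin(3*z**2)/27 + C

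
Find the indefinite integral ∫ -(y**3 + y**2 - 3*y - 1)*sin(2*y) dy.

y**3*cos(2*y)/2 - 3*y**2*sin(2*y)/4 + y**2*cos(2*y)/2 - y*sin(2*y)/2 - 9*y*cos(2*y)/4 + 9*sin(2*y)/8 - 3*cos(2*y)/4 + C

Use integration by parts with u = y**3 + y**2 - 3*y - 1, dv = -sin(2*y) dy, so v = cos(2*y)/2.
Apply parts 3 times (tabular method): alternate signs, differentiate u down to 0, integrate dv up.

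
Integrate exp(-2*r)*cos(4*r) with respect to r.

Let I denote the integral. Integrate by parts with u = cos(4*r), dv = exp(-2*r) dr, so v = -exp(-2*r)/2: I = -exp(-2*r)*cos(4*r)/2 − 2·∫ exp(-2*r)*sin(4*r) dr.
Apply parts again with u = sin(4*r), dv = exp(-2*r) dr: ∫ exp(-2*r)*sin(4*r) dr = -exp(-2*r)*sin(4*r)/2 + 2·I. Substituting back brings back I: I = exp(-2*r)*sin(4*r) - exp(-2*r)*cos(4*r)/2 − 4·I.
Solving for I: (1 + 4)·I equals the remaining terms, so I = (1/5)·(exp(-2*r)*sin(4*r) - exp(-2*r)*cos(4*r)/2).

exp(-2*r)*sin(4*r)/5 - exp(-2*r)*cos(4*r)/10 + C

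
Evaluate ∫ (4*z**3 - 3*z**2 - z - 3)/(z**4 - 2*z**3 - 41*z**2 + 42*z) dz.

Factor the denominator: z*(z - 7)*(z - 1)*(z + 6).
Partial-fraction decomposition: 323/(182*(z + 6)) + 1/(14*(z - 1)) + 405/(182*(z - 7)) - 1/(14*z).
Integrate each term: A/(z−a) contributes A·log|z−a|.

-log(z)/14 + 405*log(z - 7)/182 + log(z - 1)/14 + 323*log(z + 6)/182 + C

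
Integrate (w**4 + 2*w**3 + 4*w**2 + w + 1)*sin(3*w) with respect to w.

Use integration by parts with u = w**4 + 2*w**3 + 4*w**2 + w + 1, dv = sin(3*w) dw, so v = -cos(3*w)/3.
Apply parts 4 times (tabular method): alternate signs, differentiate u down to 0, integrate dv up.

-w**4*cos(3*w)/3 + 4*w**3*sin(3*w)/9 - 2*w**3*cos(3*w)/3 + 2*w**2*sin(3*w)/3 - 8*w**2*cos(3*w)/9 + 16*w*sin(3*w)/27 + w*cos(3*w)/9 - sin(3*w)/27 - 11*cos(3*w)/81 + C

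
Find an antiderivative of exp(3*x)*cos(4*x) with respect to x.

Let I denote the integral. Integrate by parts with u = cos(4*x), dv = exp(3*x) dx, so v = exp(3*x)/3: I = exp(3*x)*cos(4*x)/3 + (4/3)·∫ exp(3*x)*sin(4*x) dx.
Apply parts again with u = sin(4*x), dv = exp(3*x) dx: ∫ exp(3*x)*sin(4*x) dx = exp(3*x)*sin(4*x)/3 − (4/3)·I. Substituting back brings back I: I = 4*exp(3*x)*sin(4*x)/9 + exp(3*x)*cos(4*x)/3 − (16/9)·I.
Solving for I: (1 + 16/9)·I equals the remaining terms, so I = (9/25)·(4*exp(3*x)*sin(4*x)/9 + exp(3*x)*cos(4*x)/3).

4*exp(3*x)*sin(4*x)/25 + 3*exp(3*x)*cos(4*x)/25 + C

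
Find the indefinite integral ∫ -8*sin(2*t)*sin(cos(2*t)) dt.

-4*cos(cos(2*t)) + C

Let u = cos(2*t), so du = (-2*sin(2*t)) dt.
Rewriting, the integral becomes 4·∫ sin(u) du = 4·-cos(u).
Substituting back, u = cos(2*t).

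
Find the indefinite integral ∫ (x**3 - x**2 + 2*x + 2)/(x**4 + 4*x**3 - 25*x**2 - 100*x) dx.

Factor the denominator: x*(x - 5)*(x + 4)*(x + 5).
Partial-fraction decomposition: 79/(25*(x + 5)) - 43/(18*(x + 4)) + 56/(225*(x - 5)) - 1/(50*x).
Integrate each term: A/(x−a) contributes A·log|x−a|.

-log(x)/50 + 56*log(x - 5)/225 - 43*log(x + 4)/18 + 79*log(x + 5)/25 + C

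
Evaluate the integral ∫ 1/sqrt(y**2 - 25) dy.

log(y + sqrt(y**2 - 25)) + C

Substitute y = 5·sec(θ), so dy = 5·sec(θ)*tan(θ) dθ and the radical becomes sqrt(y**2 - 25) = 5·tan(θ) by the Pythagorean identity.
Integrate the resulting trig expression in θ, then back-substitute sec(θ) = y/5, tan(θ) = sqrt(y**2 - 25)/5 (absorbing any constant into C).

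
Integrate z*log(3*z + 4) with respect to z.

z**2*log(3*z + 4)/2 - z**2/4 + 2*z/3 - 8*log(3*z + 4)/9 + C

Use integration by parts with u = log(3*z + 4), dv = z dz.
Then du = 3/(3*z + 4) dz and v = z**2/2.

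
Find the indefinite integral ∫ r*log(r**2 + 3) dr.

Let u = r**2 + 3, so du = (2*r) dr.
The integral becomes (1/2)·∫ log(u) du; integrate by parts with u′=log(u), dv′=du.

r**2*log(r**2 + 3)/2 - r**2/2 + 3*log(r**2 + 3)/2 + C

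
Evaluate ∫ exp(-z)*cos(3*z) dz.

Let I denote the integral. Integrate by parts with u = cos(3*z), dv = exp(-z) dz, so v = -exp(-z): I = -exp(-z)*cos(3*z) − 3·∫ exp(-z)*sin(3*z) dz.
Apply parts again with u = sin(3*z), dv = exp(-z) dz: ∫ exp(-z)*sin(3*z) dz = -exp(-z)*sin(3*z) + 3·I. Substituting back brings back I: I = 3*exp(-z)*sin(3*z) - exp(-z)*cos(3*z) − 9·I.
Solving for I: (1 + 9)·I equals the remaining terms, so I = (1/10)·(3*exp(-z)*sin(3*z) - exp(-z)*cos(3*z)).

3*exp(-z)*sin(3*z)/10 - exp(-z)*cos(3*z)/10 + C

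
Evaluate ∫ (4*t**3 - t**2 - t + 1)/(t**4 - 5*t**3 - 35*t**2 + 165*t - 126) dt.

439*log(t - 7)/104 - 97*log(t - 3)/72 + log(t - 1)/28 + 893*log(t + 6)/819 + C

Factor the denominator: (t - 7)*(t - 3)*(t - 1)*(t + 6).
Partial-fraction decomposition: 893/(819*(t + 6)) + 1/(28*(t - 1)) - 97/(72*(t - 3)) + 439/(104*(t - 7)).
Integrate each term: A/(t−a) contributes A·log|t−a|.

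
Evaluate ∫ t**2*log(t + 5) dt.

t**3*log(t + 5)/3 - t**3/9 + 5*t**2/6 - 25*t/3 + 125*log(t + 5)/3 + C

Use integration by parts with u = log(t + 5), dv = t**2 dt.
Then du = 1/(t + 5) dt and v = t**3/3.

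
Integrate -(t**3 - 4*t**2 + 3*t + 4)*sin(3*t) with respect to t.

t**3*cos(3*t)/3 - t**2*sin(3*t)/3 - 4*t**2*cos(3*t)/3 + 8*t*sin(3*t)/9 + 7*t*cos(3*t)/9 - 7*sin(3*t)/27 + 44*cos(3*t)/27 + C

Use integration by parts with u = t**3 - 4*t**2 + 3*t + 4, dv = -sin(3*t) dt, so v = cos(3*t)/3.
Apply parts 3 times (tabular method): alternate signs, differentiate u down to 0, integrate dv up.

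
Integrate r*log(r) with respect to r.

Use integration by parts with u = log(r), dv = r dr.
Then du = 1/r dr and v = r**2/2.

r**2*log(r)/2 - r**2/4 + C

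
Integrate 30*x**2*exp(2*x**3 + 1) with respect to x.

Let u = 2*x**3 + 1, so du = (6*x**2) dx.
Rewriting, the integral becomes 5·∫ e^u du = 5·e^u.
Substituting back, u = 2*x**3 + 1.

5*exp(2*x**3 + 1) + C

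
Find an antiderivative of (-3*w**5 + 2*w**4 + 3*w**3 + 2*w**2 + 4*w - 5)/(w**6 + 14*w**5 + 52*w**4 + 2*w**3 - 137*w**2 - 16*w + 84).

125*log(w - 1)/6272 - log(w + 1)/24 - 11*log(w + 2)/20 + 5063*log(w + 6)/196 - 54259*log(w + 7)/1920 - 1/(112*w - 112) + C

Factor the denominator: (w - 1)**2*(w + 1)*(w + 2)*(w + 6)*(w + 7).
Partial-fraction decomposition: -54259/(1920*(w + 7)) + 5063/(196*(w + 6)) - 11/(20*(w + 2)) - 1/(24*(w + 1)) + 125/(6272*(w - 1)) + 1/(112*(w - 1)**2).
Integrate each term; A/(w−a) gives A·log|w−a|; A/(w−a)² gives −A/(w−a).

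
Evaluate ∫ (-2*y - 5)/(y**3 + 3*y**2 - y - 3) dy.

-7*log(y - 1)/8 + 3*log(y + 1)/4 + log(y + 3)/8 + C

Factor the denominator: (y - 1)*(y + 1)*(y + 3).
Partial-fraction decomposition: 1/(8*(y + 3)) + 3/(4*(y + 1)) - 7/(8*(y - 1)).
Integrate each term: A/(y−a) contributes A·log|y−a|.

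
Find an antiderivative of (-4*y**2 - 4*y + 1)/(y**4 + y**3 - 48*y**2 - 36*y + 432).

-167*log(y - 6)/360 + 47*log(y - 3)/189 - 47*log(y + 4)/140 + 119*log(y + 6)/216 + C

Factor the denominator: (y - 6)*(y - 3)*(y + 4)*(y + 6).
Partial-fraction decomposition: 119/(216*(y + 6)) - 47/(140*(y + 4)) + 47/(189*(y - 3)) - 167/(360*(y - 6)).
Integrate each term: A/(y−a) contributes A·log|y−a|.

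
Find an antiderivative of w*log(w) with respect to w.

Use integration by parts with u = log(w), dv = w dw.
Then du = 1/w dw and v = w**2/2.

w**2*log(w)/2 - w**2/4 + C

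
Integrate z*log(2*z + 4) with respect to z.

z**2*log(2*z + 4)/2 - z**2/4 + z - 2*log(z + 2) + C

Use integration by parts with u = log(2*z + 4), dv = z dz.
Then du = 2/(2*z + 4) dz and v = z**2/2.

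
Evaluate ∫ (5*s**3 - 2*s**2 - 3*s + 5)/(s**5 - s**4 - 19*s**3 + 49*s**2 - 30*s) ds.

Factor the denominator: s*(s - 3)*(s - 2)*(s - 1)*(s + 5).
Partial-fraction decomposition: -131/(336*(s + 5)) + 5/(12*(s - 1)) - 31/(14*(s - 2)) + 113/(48*(s - 3)) - 1/(6*s).
Integrate each term: A/(s−a) contributes A·log|s−a|.

-log(s)/6 + 113*log(s - 3)/48 - 31*log(s - 2)/14 + 5*log(s - 1)/12 - 131*log(s + 5)/336 + C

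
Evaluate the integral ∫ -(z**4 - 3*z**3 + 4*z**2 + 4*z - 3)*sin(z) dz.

Use integration by parts with u = z**4 - 3*z**3 + 4*z**2 + 4*z - 3, dv = -sin(z) dz, so v = cos(z).
Apply parts 4 times (tabular method): alternate signs, differentiate u down to 0, integrate dv up.

z**4*cos(z) - 4*z**3*sin(z) - 3*z**3*cos(z) + 9*z**2*sin(z) - 8*z**2*cos(z) + 16*z*sin(z) + 22*z*cos(z) - 22*sin(z) + 13*cos(z) + C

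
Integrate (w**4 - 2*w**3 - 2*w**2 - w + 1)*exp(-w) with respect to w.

(-w**4 - 2*w**3 - 4*w**2 - 7*w - 8)*exp(-w) + C

Use integration by parts with u = w**4 - 2*w**3 - 2*w**2 - w + 1, dv = exp(-w) dw, so v = -exp(-w).
Apply parts 4 times (tabular method): alternate signs, differentiate u down to 0, integrate dv up.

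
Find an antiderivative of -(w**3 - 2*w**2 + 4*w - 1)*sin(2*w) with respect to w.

w**3*cos(2*w)/2 - 3*w**2*sin(2*w)/4 - w**2*cos(2*w) + w*sin(2*w) + 5*w*cos(2*w)/4 - 5*sin(2*w)/8 + C

Use integration by parts with u = w**3 - 2*w**2 + 4*w - 1, dv = -sin(2*w) dw, so v = cos(2*w)/2.
Apply parts 3 times (tabular method): alternate signs, differentiate u down to 0, integrate dv up.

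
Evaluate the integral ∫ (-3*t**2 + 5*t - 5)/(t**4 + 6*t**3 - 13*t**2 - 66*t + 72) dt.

-17*log(t - 3)/126 + 3*log(t - 1)/70 - 73*log(t + 4)/70 + 143*log(t + 6)/126 + C

Factor the denominator: (t - 3)*(t - 1)*(t + 4)*(t + 6).
Partial-fraction decomposition: 143/(126*(t + 6)) - 73/(70*(t + 4)) + 3/(70*(t - 1)) - 17/(126*(t - 3)).
Integrate each term: A/(t−a) contributes A·log|t−a|.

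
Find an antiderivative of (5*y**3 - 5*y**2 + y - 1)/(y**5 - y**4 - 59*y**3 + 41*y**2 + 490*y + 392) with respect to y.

Factor the denominator: (y - 7)*(y - 4)*(y + 1)*(y + 2)*(y + 7).
Partial-fraction decomposition: -164/(385*(y + 7)) + 7/(30*(y + 2)) - 1/(20*(y + 1)) - 27/(110*(y - 4)) + 41/(84*(y - 7)).
Integrate each term: A/(y−a) contributes A·log|y−a|.

41*log(y - 7)/84 - 27*log(y - 4)/110 - log(y + 1)/20 + 7*log(y + 2)/30 - 164*log(y + 7)/385 + C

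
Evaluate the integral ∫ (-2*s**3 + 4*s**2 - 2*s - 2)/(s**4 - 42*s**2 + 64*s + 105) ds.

Factor the denominator: (s - 5)*(s - 3)*(s + 1)*(s + 7).
Partial-fraction decomposition: -149/(120*(s + 7)) + 1/(24*(s + 1)) + 13/(40*(s - 3)) - 9/(8*(s - 5)).
Integrate each term: A/(s−a) contributes A·log|s−a|.

-9*log(s - 5)/8 + 13*log(s - 3)/40 + log(s + 1)/24 - 149*log(s + 7)/120 + C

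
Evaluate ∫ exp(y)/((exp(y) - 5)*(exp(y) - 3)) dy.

log(exp(y) - 5)/2 - log(exp(y) - 3)/2 + C

Let u = e^y, du = e^y dy.
The integral becomes ∫ du/((u-3)(u-5)); decompose into partial fractions.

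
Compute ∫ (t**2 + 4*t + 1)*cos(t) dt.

Use integration by parts with u = t**2 + 4*t + 1, dv = cos(t) dt, so v = sin(t).
Apply parts 2 times (tabular method): alternate signs, differentiate u down to 0, integrate dv up.

t**2*sin(t) + 4*t*sin(t) + 2*t*cos(t) - sin(t) + 4*cos(t) + C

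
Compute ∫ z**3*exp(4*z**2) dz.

(4*z**2 - 1)*exp(4*z**2)/32 + C

Let u = z², du = 2z dz; rewrite as (1/2)∫ u^1·exp(4u) du.
Now integrate by parts 1 time.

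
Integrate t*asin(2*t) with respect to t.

t**2*asin(2*t)/2 + t*sqrt(-4*t**2 + 1)/8 - asin(2*t)/16 + C

Use integration by parts with u = arcsin(2*t), dv = t dt.
Then du = 2/sqrt(-4*t**2 + 1) dt.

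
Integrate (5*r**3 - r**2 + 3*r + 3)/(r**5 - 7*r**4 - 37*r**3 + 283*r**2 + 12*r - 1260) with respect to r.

Factor the denominator: (r - 7)*(r - 5)*(r - 3)*(r + 2)*(r + 6).
Partial-fraction decomposition: -29/(132*(r + 6)) + 47/(1260*(r + 2)) + 23/(60*(r - 3)) - 309/(154*(r - 5)) + 65/(36*(r - 7)).
Integrate each term: A/(r−a) contributes A·log|r−a|.

65*log(r - 7)/36 - 309*log(r - 5)/154 + 23*log(r - 3)/60 + 47*log(r + 2)/1260 - 29*log(r + 6)/132 + C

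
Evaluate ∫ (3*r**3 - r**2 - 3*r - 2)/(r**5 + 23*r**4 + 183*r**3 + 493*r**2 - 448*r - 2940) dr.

log(r - 2)/378 + 387*log(r + 5)/28 - 167*log(r + 6)/2 + 7525*log(r + 7)/108 - 353/(6*r + 42) + C

Factor the denominator: (r - 2)*(r + 5)*(r + 6)*(r + 7)**2.
Partial-fraction decomposition: 7525/(108*(r + 7)) + 353/(6*(r + 7)**2) - 167/(2*(r + 6)) + 387/(28*(r + 5)) + 1/(378*(r - 2)).
Integrate each term; A/(r−a) gives A·log|r−a|; A/(r−a)² gives −A/(r−a).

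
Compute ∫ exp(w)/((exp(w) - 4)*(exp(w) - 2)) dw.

Let u = e^w, du = e^w dw.
The integral becomes ∫ du/((u-4)(u-2)); decompose into partial fractions.

log(exp(w) - 4)/2 - log(exp(w) - 2)/2 + C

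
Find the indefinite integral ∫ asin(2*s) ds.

s*asin(2*s) + sqrt(-4*s**2 + 1)/2 + C

Use integration by parts with u = arcsin(2*s), dv = ds.
Then du = 2/sqrt(-4*s**2 + 1) ds.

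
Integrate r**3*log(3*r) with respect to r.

r**4*(log(r) + log(3))/4 - r**4/16 + C

Use integration by parts with u = log(3*r), dv = r**3 dr.
Then du = 1/r dr and v = r**4/4.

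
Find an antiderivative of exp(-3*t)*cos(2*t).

Let I denote the integral. Integrate by parts with u = cos(2*t), dv = exp(-3*t) dt, so v = -exp(-3*t)/3: I = -exp(-3*t)*cos(2*t)/3 − (2/3)·∫ exp(-3*t)*sin(2*t) dt.
Apply parts again with u = sin(2*t), dv = exp(-3*t) dt: ∫ exp(-3*t)*sin(2*t) dt = -exp(-3*t)*sin(2*t)/3 + (2/3)·I. Substituting back brings back I: I = 2*exp(-3*t)*sin(2*t)/9 - exp(-3*t)*cos(2*t)/3 − (4/9)·I.
Solving for I: (1 + 4/9)·I equals the remaining terms, so I = (9/13)·(2*exp(-3*t)*sin(2*t)/9 - exp(-3*t)*cos(2*t)/3).

2*exp(-3*t)*sin(2*t)/13 - 3*exp(-3*t)*cos(2*t)/13 + C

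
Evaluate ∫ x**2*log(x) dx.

x**3*log(x)/3 - x**3/9 + C

Use integration by parts with u = log(x), dv = x**2 dx.
Then du = 1/x dx and v = x**3/3.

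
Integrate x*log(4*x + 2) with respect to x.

x**2*log(4*x + 2)/2 - x**2/4 + x/4 - log(2*x + 1)/8 + C

Use integration by parts with u = log(4*x + 2), dv = x dx.
Then du = 4/(4*x + 2) dx and v = x**2/2.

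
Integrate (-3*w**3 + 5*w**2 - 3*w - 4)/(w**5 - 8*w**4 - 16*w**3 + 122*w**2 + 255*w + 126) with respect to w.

Factor the denominator: (w - 7)*(w - 6)*(w + 1)**2*(w + 3).
Partial-fraction decomposition: 131/(360*(w + 3)) - 27/(128*(w + 1)) + 1/(16*(w + 1)**2) + 10/(9*(w - 6)) - 809/(640*(w - 7)).
Integrate each term; A/(w−a) gives A·log|w−a|; A/(w−a)² gives −A/(w−a).

-809*log(w - 7)/640 + 10*log(w - 6)/9 - 27*log(w + 1)/128 + 131*log(w + 3)/360 - 1/(16*w + 16) + C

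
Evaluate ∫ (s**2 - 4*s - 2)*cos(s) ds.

Use integration by parts with u = s**2 - 4*s - 2, dv = cos(s) ds, so v = sin(s).
Apply parts 2 times (tabular method): alternate signs, differentiate u down to 0, integrate dv up.

s**2*sin(s) - 4*s*sin(s) + 2*s*cos(s) - 4*sin(s) - 4*cos(s) + C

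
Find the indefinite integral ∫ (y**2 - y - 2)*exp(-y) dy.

(-y**2 - y + 1)*exp(-y) + C

Use integration by parts with u = y**2 - y - 2, dv = exp(-y) dy, so v = -exp(-y).
Apply parts 2 times (tabular method): alternate signs, differentiate u down to 0, integrate dv up.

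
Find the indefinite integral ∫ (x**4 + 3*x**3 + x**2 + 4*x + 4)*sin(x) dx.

Use integration by parts with u = x**4 + 3*x**3 + x**2 + 4*x + 4, dv = sin(x) dx, so v = -cos(x).
Apply parts 4 times (tabular method): alternate signs, differentiate u down to 0, integrate dv up.

-x**4*cos(x) + 4*x**3*sin(x) - 3*x**3*cos(x) + 9*x**2*sin(x) + 11*x**2*cos(x) - 22*x*sin(x) + 14*x*cos(x) - 14*sin(x) - 26*cos(x) + C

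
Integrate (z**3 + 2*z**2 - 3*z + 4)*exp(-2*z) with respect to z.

Use integration by parts with u = z**3 + 2*z**2 - 3*z + 4, dv = exp(-2*z) dz, so v = -exp(-2*z)/2.
Apply parts 3 times (tabular method): alternate signs, differentiate u down to 0, integrate dv up.

(-4*z**3 - 14*z**2 - 2*z - 17)*exp(-2*z)/8 + C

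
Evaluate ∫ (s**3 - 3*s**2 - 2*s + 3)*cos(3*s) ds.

Use integration by parts with u = s**3 - 3*s**2 - 2*s + 3, dv = cos(3*s) ds, so v = sin(3*s)/3.
Apply parts 3 times (tabular method): alternate signs, differentiate u down to 0, integrate dv up.

s**3*sin(3*s)/3 - s**2*sin(3*s) + s**2*cos(3*s)/3 - 8*s*sin(3*s)/9 - 2*s*cos(3*s)/3 + 11*sin(3*s)/9 - 8*cos(3*s)/27 + C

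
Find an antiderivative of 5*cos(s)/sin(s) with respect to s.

Let u = sin(s), so du = (cos(s)) ds.
Rewriting, the integral becomes 5·∫ 1/u du = 5·log(u).
Substituting back, u = sin(s).

5*log(sin(s)) + C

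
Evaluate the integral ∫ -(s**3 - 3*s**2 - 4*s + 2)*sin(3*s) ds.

s**3*cos(3*s)/3 - s**2*sin(3*s)/3 - s**2*cos(3*s) + 2*s*sin(3*s)/3 - 14*s*cos(3*s)/9 + 14*sin(3*s)/27 + 8*cos(3*s)/9 + C

Use integration by parts with u = s**3 - 3*s**2 - 4*s + 2, dv = -sin(3*s) ds, so v = cos(3*s)/3.
Apply parts 3 times (tabular method): alternate signs, differentiate u down to 0, integrate dv up.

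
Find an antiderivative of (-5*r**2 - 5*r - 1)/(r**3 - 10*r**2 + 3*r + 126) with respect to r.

-281*log(r - 7)/10 + 211*log(r - 6)/9 - 31*log(r + 3)/90 + C

Factor the denominator: (r - 7)*(r - 6)*(r + 3).
Partial-fraction decomposition: -31/(90*(r + 3)) + 211/(9*(r - 6)) - 281/(10*(r - 7)).
Integrate each term: A/(r−a) contributes A·log|r−a|.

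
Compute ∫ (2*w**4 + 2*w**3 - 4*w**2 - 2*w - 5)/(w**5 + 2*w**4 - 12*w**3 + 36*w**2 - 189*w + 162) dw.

169*log(w - 3)/324 + log(w - 1)/20 + 289*log(w + 6)/405 + 193*log(w**2 + 9)/540 + 2*atan(w/3)/9 + C

Factor the denominator: (w - 3)*(w - 1)*(w + 6)*(w**2 + 9).
Partial-fraction decomposition: (193*w + 180)/(270*(w**2 + 9)) + 289/(405*(w + 6)) + 1/(20*(w - 1)) + 169/(324*(w - 3)).
Integrate each term; A/(w−a) gives A·log|w−a|; the (Bw+D)/(w²+p²) term gives a log and an atan.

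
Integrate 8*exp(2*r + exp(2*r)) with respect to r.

4*exp(exp(2*r)) + C

Let u = exp(2*r), so du = (2*exp(2*r)) dr.
Rewriting, the integral becomes 4·∫ e^u du = 4·e^u.
Substituting back, u = exp(2*r).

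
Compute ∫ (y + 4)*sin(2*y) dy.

-y*cos(2*y)/2 + sin(2*y)/4 - 2*cos(2*y) + C

Use integration by parts with u = y + 4, dv = sin(2*y) dy, so v = -cos(2*y)/2.
Apply parts 1 times (tabular method): alternate signs, differentiate u down to 0, integrate dv up.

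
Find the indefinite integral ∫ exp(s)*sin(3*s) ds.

exp(s)*sin(3*s)/10 - 3*exp(s)*cos(3*s)/10 + C

Let I denote the integral. Integrate by parts with u = sin(3*s), dv = exp(s) ds, so v = exp(s): I = exp(s)*sin(3*s) − 3·∫ exp(s)*cos(3*s) ds.
Apply parts again with u = cos(3*s), dv = exp(s) ds: ∫ exp(s)*cos(3*s) ds = exp(s)*cos(3*s) + 3·I. Substituting back brings back I: I = exp(s)*sin(3*s) - 3*exp(s)*cos(3*s) − 9·I.
Solving for I: (1 + 9)·I equals the remaining terms, so I = (1/10)·(exp(s)*sin(3*s) - 3*exp(s)*cos(3*s)).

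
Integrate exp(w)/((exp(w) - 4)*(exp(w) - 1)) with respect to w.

log(exp(w) - 4)/3 - log(exp(w) - 1)/3 + C

Let u = e^w, du = e^w dw.
The integral becomes ∫ du/((u-1)(u-4)); decompose into partial fractions.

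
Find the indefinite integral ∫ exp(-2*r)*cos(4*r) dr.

Let I denote the integral. Integrate by parts with u = cos(4*r), dv = exp(-2*r) dr, so v = -exp(-2*r)/2: I = -exp(-2*r)*cos(4*r)/2 − 2·∫ exp(-2*r)*sin(4*r) dr.
Apply parts again with u = sin(4*r), dv = exp(-2*r) dr: ∫ exp(-2*r)*sin(4*r) dr = -exp(-2*r)*sin(4*r)/2 + 2·I. Substituting back brings back I: I = exp(-2*r)*sin(4*r) - exp(-2*r)*cos(4*r)/2 − 4·I.
Solving for I: (1 + 4)·I equals the remaining terms, so I = (1/5)·(exp(-2*r)*sin(4*r) - exp(-2*r)*cos(4*r)/2).

exp(-2*r)*sin(4*r)/5 - exp(-2*r)*cos(4*r)/10 + C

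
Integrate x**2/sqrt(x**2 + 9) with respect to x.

x*sqrt(x**2 + 9)/2 - 9*log(x + sqrt(x**2 + 9))/2 + C

Substitute x = 3·tan(θ), so dx = 3·sec(θ)^2 dθ and the radical becomes sqrt(x**2 + 9) = 3·sec(θ) by the Pythagorean identity.
Integrate the resulting trig expression in θ, then back-substitute tan(θ) = x/3, sec(θ) = sqrt(x**2 + 9)/3 (absorbing any constant into C).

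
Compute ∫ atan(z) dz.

Use integration by parts with u = arctan(z), dv = dz.
Then du = 1/(z**2 + 1) dz.

z*atan(z) - log(z**2 + 1)/2 + C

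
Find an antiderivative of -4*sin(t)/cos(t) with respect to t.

4*log(cos(t)) + C

Let u = cos(t), so du = (-sin(t)) dt.
Rewriting, the integral becomes 4·∫ 1/u du = 4·log(u).
Substituting back, u = cos(t).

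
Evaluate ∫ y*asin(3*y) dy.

y**2*asin(3*y)/2 + y*sqrt(-9*y**2 + 1)/12 - asin(3*y)/36 + C

Use integration by parts with u = arcsin(3*y), dv = y dy.
Then du = 3/sqrt(-9*y**2 + 1) dy.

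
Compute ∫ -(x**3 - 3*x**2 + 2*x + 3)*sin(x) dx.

Use integration by parts with u = x**3 - 3*x**2 + 2*x + 3, dv = -sin(x) dx, so v = cos(x).
Apply parts 3 times (tabular method): alternate signs, differentiate u down to 0, integrate dv up.

x**3*cos(x) - 3*x**2*sin(x) - 3*x**2*cos(x) + 6*x*sin(x) - 4*x*cos(x) + 4*sin(x) + 9*cos(x) + C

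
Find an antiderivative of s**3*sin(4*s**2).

-s**2*cos(4*s**2)/8 + sin(4*s**2)/32 + C

Let u = s², du = 2s ds; rewrite as (1/2)∫ u^1·sin(4u) du.
Now integrate by parts 1 time.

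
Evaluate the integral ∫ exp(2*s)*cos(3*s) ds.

3*exp(2*s)*sin(3*s)/13 + 2*exp(2*s)*cos(3*s)/13 + C

Let I denote the integral. Integrate by parts with u = cos(3*s), dv = exp(2*s) ds, so v = exp(2*s)/2: I = exp(2*s)*cos(3*s)/2 + (3/2)·∫ exp(2*s)*sin(3*s) ds.
Apply parts again with u = sin(3*s), dv = exp(2*s) ds: ∫ exp(2*s)*sin(3*s) ds = exp(2*s)*sin(3*s)/2 − (3/2)·I. Substituting back brings back I: I = 3*exp(2*s)*sin(3*s)/4 + exp(2*s)*cos(3*s)/2 − (9/4)·I.
Solving for I: (1 + 9/4)·I equals the remaining terms, so I = (4/13)·(3*exp(2*s)*sin(3*s)/4 + exp(2*s)*cos(3*s)/2).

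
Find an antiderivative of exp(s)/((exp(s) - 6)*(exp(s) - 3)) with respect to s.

log(exp(s) - 6)/3 - log(exp(s) - 3)/3 + C

Let u = e^s, du = e^s ds.
The integral becomes ∫ du/((u-3)(u-6)); decompose into partial fractions.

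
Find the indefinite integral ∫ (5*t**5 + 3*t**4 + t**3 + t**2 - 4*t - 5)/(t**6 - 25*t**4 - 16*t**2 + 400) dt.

Factor the denominator: (t - 5)*(t - 2)*(t + 2)*(t + 5)*(t**2 + 4).
Partial-fraction decomposition: 3*(24*t + 13)/(232*(t**2 + 4)) + 2767/(1218*(t + 5)) - 113/(672*(t + 2)) - 69/(224*(t - 2)) + 1175/(406*(t - 5)).
Integrate each term; A/(t−a) gives A·log|t−a|; the (Bt+D)/(t²+p²) term gives a log and an atan.

1175*log(t - 5)/406 - 69*log(t - 2)/224 - 113*log(t + 2)/672 + 2767*log(t + 5)/1218 + 9*log(t**2 + 4)/58 + 39*atan(t/2)/464 + C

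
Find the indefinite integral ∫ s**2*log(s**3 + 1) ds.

Let u = s**3 + 1, so du = (3*s**2) ds.
The integral becomes (1/3)·∫ log(u) du; integrate by parts with u′=log(u), dv′=du.

s**3*log(s**3 + 1)/3 - s**3/3 + log(s**3 + 1)/3 + C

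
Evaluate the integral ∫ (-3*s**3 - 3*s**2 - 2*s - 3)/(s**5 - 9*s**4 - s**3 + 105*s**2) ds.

Factor the denominator: s**2*(s - 7)*(s - 5)*(s + 3).
Partial-fraction decomposition: 19/(240*(s + 3)) + 463/(400*(s - 5)) - 1193/(980*(s - 7)) - 71/(3675*s) - 1/(35*s**2).
Integrate each term; A/(s−a) gives A·log|s−a|; A/(s−a)² gives −A/(s−a).

-71*log(s)/3675 - 1193*log(s - 7)/980 + 463*log(s - 5)/400 + 19*log(s + 3)/240 + 1/(35*s) + C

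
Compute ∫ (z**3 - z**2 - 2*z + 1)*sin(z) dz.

Use integration by parts with u = z**3 - z**2 - 2*z + 1, dv = sin(z) dz, so v = -cos(z).
Apply parts 3 times (tabular method): alternate signs, differentiate u down to 0, integrate dv up.

-z**3*cos(z) + 3*z**2*sin(z) + z**2*cos(z) - 2*z*sin(z) + 8*z*cos(z) - 8*sin(z) - 3*cos(z) + C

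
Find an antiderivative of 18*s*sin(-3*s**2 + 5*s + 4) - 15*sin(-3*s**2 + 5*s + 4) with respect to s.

Let u = 3*s**2 - 5*s - 4, so du = (6*s - 5) ds.
Rewriting, the integral becomes -3·∫ sin(u) du = -3·-cos(u).
Substituting back, u = 3*s**2 - 5*s - 4.

3*cos(-3*s**2 + 5*s + 4) + C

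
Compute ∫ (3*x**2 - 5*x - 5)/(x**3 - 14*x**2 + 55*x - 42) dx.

Factor the denominator: (x - 7)*(x - 6)*(x - 1).
Partial-fraction decomposition: -7/(30*(x - 1)) - 73/(5*(x - 6)) + 107/(6*(x - 7)).
Integrate each term: A/(x−a) contributes A·log|x−a|.

107*log(x - 7)/6 - 73*log(x - 6)/5 - 7*log(x - 1)/30 + C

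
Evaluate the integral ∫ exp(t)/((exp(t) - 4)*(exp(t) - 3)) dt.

Let u = e^t, du = e^t dt.
The integral becomes ∫ du/((u-3)(u-4)); decompose into partial fractions.

log(exp(t) - 4) - log(exp(t) - 3) + C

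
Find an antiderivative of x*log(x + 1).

x**2*log(x + 1)/2 - x**2/4 + x/2 - log(x + 1)/2 + C

Use integration by parts with u = log(x + 1), dv = x dx.
Then du = 1/(x + 1) dx and v = x**2/2.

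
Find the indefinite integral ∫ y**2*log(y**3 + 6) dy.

y**3*log(y**3 + 6)/3 - y**3/3 + 2*log(y**3 + 6) + C

Let u = y**3 + 6, so du = (3*y**2) dy.
The integral becomes (1/3)·∫ log(u) du; integrate by parts with u′=log(u), dv′=du.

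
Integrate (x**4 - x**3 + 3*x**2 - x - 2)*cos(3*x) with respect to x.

x**4*sin(3*x)/3 - x**3*sin(3*x)/3 + 4*x**3*cos(3*x)/9 + 5*x**2*sin(3*x)/9 - x**2*cos(3*x)/3 - x*sin(3*x)/9 + 10*x*cos(3*x)/27 - 64*sin(3*x)/81 - cos(3*x)/27 + C

Use integration by parts with u = x**4 - x**3 + 3*x**2 - x - 2, dv = cos(3*x) dx, so v = sin(3*x)/3.
Apply parts 4 times (tabular method): alternate signs, differentiate u down to 0, integrate dv up.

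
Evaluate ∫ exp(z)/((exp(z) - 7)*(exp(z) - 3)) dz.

Let u = e^z, du = e^z dz.
The integral becomes ∫ du/((u-7)(u-3)); decompose into partial fractions.

log(exp(z) - 7)/4 - log(exp(z) - 3)/4 + C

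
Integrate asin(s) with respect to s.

Use integration by parts with u = arcsin(s), dv = ds.
Then du = 1/sqrt(-s**2 + 1) ds.

s*asin(s) + sqrt(-s**2 + 1) + C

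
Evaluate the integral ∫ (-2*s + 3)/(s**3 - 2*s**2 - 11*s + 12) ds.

Factor the denominator: (s - 4)*(s - 1)*(s + 3).
Partial-fraction decomposition: 9/(28*(s + 3)) - 1/(12*(s - 1)) - 5/(21*(s - 4)).
Integrate each term: A/(s−a) contributes A·log|s−a|.

-5*log(s - 4)/21 - log(s - 1)/12 + 9*log(s + 3)/28 + C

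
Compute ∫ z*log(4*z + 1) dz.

z**2*log(4*z + 1)/2 - z**2/4 + z/8 - log(4*z + 1)/32 + C

Use integration by parts with u = log(4*z + 1), dv = z dz.
Then du = 4/(4*z + 1) dz and v = z**2/2.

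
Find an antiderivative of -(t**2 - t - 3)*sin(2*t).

t**2*cos(2*t)/2 - t*sin(2*t)/2 - t*cos(2*t)/2 + sin(2*t)/4 - 7*cos(2*t)/4 + C

Use integration by parts with u = t**2 - t - 3, dv = -sin(2*t) dt, so v = cos(2*t)/2.
Apply parts 2 times (tabular method): alternate signs, differentiate u down to 0, integrate dv up.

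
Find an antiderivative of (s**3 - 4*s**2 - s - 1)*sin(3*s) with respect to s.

Use integration by parts with u = s**3 - 4*s**2 - s - 1, dv = sin(3*s) ds, so v = -cos(3*s)/3.
Apply parts 3 times (tabular method): alternate signs, differentiate u down to 0, integrate dv up.

-s**3*cos(3*s)/3 + s**2*sin(3*s)/3 + 4*s**2*cos(3*s)/3 - 8*s*sin(3*s)/9 + 5*s*cos(3*s)/9 - 5*sin(3*s)/27 + cos(3*s)/27 + C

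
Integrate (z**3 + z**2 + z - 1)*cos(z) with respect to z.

z**3*sin(z) + z**2*sin(z) + 3*z**2*cos(z) - 5*z*sin(z) + 2*z*cos(z) - 3*sin(z) - 5*cos(z) + C

Use integration by parts with u = z**3 + z**2 + z - 1, dv = cos(z) dz, so v = sin(z).
Apply parts 3 times (tabular method): alternate signs, differentiate u down to 0, integrate dv up.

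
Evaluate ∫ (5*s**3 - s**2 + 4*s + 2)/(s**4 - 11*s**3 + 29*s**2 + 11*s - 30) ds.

214*log(s - 6)/7 - 311*log(s - 5)/12 + log(s - 1)/4 + 2*log(s + 1)/21 + C

Factor the denominator: (s - 6)*(s - 5)*(s - 1)*(s + 1).
Partial-fraction decomposition: 2/(21*(s + 1)) + 1/(4*(s - 1)) - 311/(12*(s - 5)) + 214/(7*(s - 6)).
Integrate each term: A/(s−a) contributes A·log|s−a|.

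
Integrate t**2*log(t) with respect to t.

Use integration by parts with u = log(t), dv = t**2 dt.
Then du = 1/t dt and v = t**3/3.

t**3*log(t)/3 - t**3/9 + C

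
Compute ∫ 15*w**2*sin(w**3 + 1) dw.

Let u = w**3 + 1, so du = (3*w**2) dw.
Rewriting, the integral becomes 5·∫ sin(u) du = 5·-cos(u).
Substituting back, u = w**3 + 1.

-5*cos(w**3 + 1) + C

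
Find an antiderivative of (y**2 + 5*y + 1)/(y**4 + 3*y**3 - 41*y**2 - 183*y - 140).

85*log(y - 7)/1056 + log(y + 1)/32 - log(y + 4)/11 - log(y + 5)/48 + C

Factor the denominator: (y - 7)*(y + 1)*(y + 4)*(y + 5).
Partial-fraction decomposition: -1/(48*(y + 5)) - 1/(11*(y + 4)) + 1/(32*(y + 1)) + 85/(1056*(y - 7)).
Integrate each term: A/(y−a) contributes A·log|y−a|.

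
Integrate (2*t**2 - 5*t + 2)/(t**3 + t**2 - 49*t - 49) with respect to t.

Factor the denominator: (t - 7)*(t + 1)*(t + 7).
Partial-fraction decomposition: 45/(28*(t + 7)) - 3/(16*(t + 1)) + 65/(112*(t - 7)).
Integrate each term: A/(t−a) contributes A·log|t−a|.

65*log(t - 7)/112 - 3*log(t + 1)/16 + 45*log(t + 7)/28 + C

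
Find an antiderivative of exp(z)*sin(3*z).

Let I denote the integral. Integrate by parts with u = sin(3*z), dv = exp(z) dz, so v = exp(z): I = exp(z)*sin(3*z) − 3·∫ exp(z)*cos(3*z) dz.
Apply parts again with u = cos(3*z), dv = exp(z) dz: ∫ exp(z)*cos(3*z) dz = exp(z)*cos(3*z) + 3·I. Substituting back brings back I: I = exp(z)*sin(3*z) - 3*exp(z)*cos(3*z) − 9·I.
Solving for I: (1 + 9)·I equals the remaining terms, so I = (1/10)·(exp(z)*sin(3*z) - 3*exp(z)*cos(3*z)).

exp(z)*sin(3*z)/10 - 3*exp(z)*cos(3*z)/10 + C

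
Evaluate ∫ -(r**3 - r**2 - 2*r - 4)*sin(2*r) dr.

r**3*cos(2*r)/2 - 3*r**2*sin(2*r)/4 - r**2*cos(2*r)/2 + r*sin(2*r)/2 - 7*r*cos(2*r)/4 + 7*sin(2*r)/8 - 7*cos(2*r)/4 + C

Use integration by parts with u = r**3 - r**2 - 2*r - 4, dv = -sin(2*r) dr, so v = cos(2*r)/2.
Apply parts 3 times (tabular method): alternate signs, differentiate u down to 0, integrate dv up.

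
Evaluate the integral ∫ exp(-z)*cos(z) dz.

Let I denote the integral. Integrate by parts with u = cos(z), dv = exp(-z) dz, so v = -exp(-z): I = -exp(-z)*cos(z) − ∫ exp(-z)*sin(z) dz.
Apply parts again with u = sin(z), dv = exp(-z) dz: ∫ exp(-z)*sin(z) dz = -exp(-z)*sin(z) + I. Substituting back brings back I: I = exp(-z)*sin(z) - exp(-z)*cos(z) − I.
Solving for I: (1 + 1)·I equals the remaining terms, so I = (1/2)·(exp(-z)*sin(z) - exp(-z)*cos(z)).

exp(-z)*sin(z)/2 - exp(-z)*cos(z)/2 + C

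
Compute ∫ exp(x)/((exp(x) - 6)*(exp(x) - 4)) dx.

log(exp(x) - 6)/2 - log(exp(x) - 4)/2 + C

Let u = e^x, du = e^x dx.
The integral becomes ∫ du/((u-4)(u-6)); decompose into partial fractions.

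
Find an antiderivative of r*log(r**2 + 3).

Let u = r**2 + 3, so du = (2*r) dr.
The integral becomes (1/2)·∫ log(u) du; integrate by parts with u′=log(u), dv′=du.

r**2*log(r**2 + 3)/2 - r**2/2 + 3*log(r**2 + 3)/2 + C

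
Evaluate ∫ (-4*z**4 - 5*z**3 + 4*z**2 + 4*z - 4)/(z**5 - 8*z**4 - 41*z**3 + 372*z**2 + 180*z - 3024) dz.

-11099*log(z - 7)/390 + 1525*log(z - 6)/54 - 317*log(z - 4)/105 + 169*log(z + 3)/1890 - 997*log(z + 6)/1170 + C

Factor the denominator: (z - 7)*(z - 6)*(z - 4)*(z + 3)*(z + 6).
Partial-fraction decomposition: -997/(1170*(z + 6)) + 169/(1890*(z + 3)) - 317/(105*(z - 4)) + 1525/(54*(z - 6)) - 11099/(390*(z - 7)).
Integrate each term: A/(z−a) contributes A·log|z−a|.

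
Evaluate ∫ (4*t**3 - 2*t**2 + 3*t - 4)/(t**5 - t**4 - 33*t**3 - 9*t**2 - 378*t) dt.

2*log(t)/189 + 1291*log(t - 7)/5278 - 479*log(t + 6)/1755 + 139*log(t**2 + 9)/15660 + 1697*atan(t/3)/7830 + C

Factor the denominator: t*(t - 7)*(t + 6)*(t**2 + 9).
Partial-fraction decomposition: (139*t + 5091)/(7830*(t**2 + 9)) - 479/(1755*(t + 6)) + 1291/(5278*(t - 7)) + 2/(189*t).
Integrate each term; A/(t−a) gives A·log|t−a|; the (Bt+D)/(t²+p²) term gives a log and an atan.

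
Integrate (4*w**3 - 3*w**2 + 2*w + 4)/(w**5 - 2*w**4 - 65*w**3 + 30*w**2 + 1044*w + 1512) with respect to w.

1243*log(w - 7)/1170 - 193*log(w - 6)/216 - 11*log(w + 2)/72 + 137*log(w + 3)/270 - 245*log(w + 6)/468 + C

Factor the denominator: (w - 7)*(w - 6)*(w + 2)*(w + 3)*(w + 6).
Partial-fraction decomposition: -245/(468*(w + 6)) + 137/(270*(w + 3)) - 11/(72*(w + 2)) - 193/(216*(w - 6)) + 1243/(1170*(w - 7)).
Integrate each term: A/(w−a) contributes A·log|w−a|.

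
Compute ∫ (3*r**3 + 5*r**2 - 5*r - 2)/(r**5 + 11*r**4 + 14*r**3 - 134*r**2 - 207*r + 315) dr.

109*log(r - 3)/960 - log(r - 1)/384 - 23*log(r + 3)/192 + 227*log(r + 5)/192 - 751*log(r + 7)/640 + C

Factor the denominator: (r - 3)*(r - 1)*(r + 3)*(r + 5)*(r + 7).
Partial-fraction decomposition: -751/(640*(r + 7)) + 227/(192*(r + 5)) - 23/(192*(r + 3)) - 1/(384*(r - 1)) + 109/(960*(r - 3)).
Integrate each term: A/(r−a) contributes A·log|r−a|.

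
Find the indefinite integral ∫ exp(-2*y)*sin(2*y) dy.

Let I denote the integral. Integrate by parts with u = sin(2*y), dv = exp(-2*y) dy, so v = -exp(-2*y)/2: I = -exp(-2*y)*sin(2*y)/2 + ∫ exp(-2*y)*cos(2*y) dy.
Apply parts again with u = cos(2*y), dv = exp(-2*y) dy: ∫ exp(-2*y)*cos(2*y) dy = -exp(-2*y)*cos(2*y)/2 − I. Substituting back brings back I: I = -exp(-2*y)*sin(2*y)/2 - exp(-2*y)*cos(2*y)/2 − I.
Solving for I: (1 + 1)·I equals the remaining terms, so I = (1/2)·(-exp(-2*y)*sin(2*y)/2 - exp(-2*y)*cos(2*y)/2).

-exp(-2*y)*sin(2*y)/4 - exp(-2*y)*cos(2*y)/4 + C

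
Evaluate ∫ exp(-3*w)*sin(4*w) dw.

Let I denote the integral. Integrate by parts with u = sin(4*w), dv = exp(-3*w) dw, so v = -exp(-3*w)/3: I = -exp(-3*w)*sin(4*w)/3 + (4/3)·∫ exp(-3*w)*cos(4*w) dw.
Apply parts again with u = cos(4*w), dv = exp(-3*w) dw: ∫ exp(-3*w)*cos(4*w) dw = -exp(-3*w)*cos(4*w)/3 − (4/3)·I. Substituting back brings back I: I = -exp(-3*w)*sin(4*w)/3 - 4*exp(-3*w)*cos(4*w)/9 − (16/9)·I.
Solving for I: (1 + 16/9)·I equals the remaining terms, so I = (9/25)·(-exp(-3*w)*sin(4*w)/3 - 4*exp(-3*w)*cos(4*w)/9).

-3*exp(-3*w)*sin(4*w)/25 - 4*exp(-3*w)*cos(4*w)/25 + C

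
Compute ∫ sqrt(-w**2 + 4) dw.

w*sqrt(-w**2 + 4)/2 + 2*asin(w/2) + C

Substitute w = 2·sin(θ), so dw = 2·cos(θ) dθ and the radical becomes sqrt(-w**2 + 4) = 2·cos(θ) by the Pythagorean identity.
Integrate the resulting trig expression in θ, then back-substitute θ = asin(w/2), sin(θ) = w/2, cos(θ) = sqrt(-w**2 + 4)/2 (absorbing any constant into C).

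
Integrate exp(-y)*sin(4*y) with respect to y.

Let I denote the integral. Integrate by parts with u = sin(4*y), dv = exp(-y) dy, so v = -exp(-y): I = -exp(-y)*sin(4*y) + 4·∫ exp(-y)*cos(4*y) dy.
Apply parts again with u = cos(4*y), dv = exp(-y) dy: ∫ exp(-y)*cos(4*y) dy = -exp(-y)*cos(4*y) − 4·I. Substituting back brings back I: I = -exp(-y)*sin(4*y) - 4*exp(-y)*cos(4*y) − 16·I.
Solving for I: (1 + 16)·I equals the remaining terms, so I = (1/17)·(-exp(-y)*sin(4*y) - 4*exp(-y)*cos(4*y)).

-exp(-y)*sin(4*y)/17 - 4*exp(-y)*cos(4*y)/17 + C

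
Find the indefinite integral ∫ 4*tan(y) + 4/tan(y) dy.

4*log(tan(y)) + C

Let u = tan(y), so du = (tan(y)**2 + 1) dy.
Rewriting, the integral becomes 4·∫ 1/u du = 4·log(u).
Substituting back, u = tan(y).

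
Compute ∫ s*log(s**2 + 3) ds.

Let u = s**2 + 3, so du = (2*s) ds.
The integral becomes (1/2)·∫ log(u) du; integrate by parts with u′=log(u), dv′=du.

s**2*log(s**2 + 3)/2 - s**2/2 + 3*log(s**2 + 3)/2 + C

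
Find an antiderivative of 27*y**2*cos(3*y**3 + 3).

3*sin(3*y**3 + 3) + C

Let u = 3*y**3 + 3, so du = (9*y**2) dy.
Rewriting, the integral becomes 3·∫ cos(u) du = 3·sin(u).
Substituting back, u = 3*y**3 + 3.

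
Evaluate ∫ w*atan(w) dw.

Use integration by parts with u = arctan(w), dv = w dw.
Then du = 1/(w**2 + 1) dw.

w**2*atan(w)/2 - w/2 + atan(w)/2 + C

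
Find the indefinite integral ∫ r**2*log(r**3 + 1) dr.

Let u = r**3 + 1, so du = (3*r**2) dr.
The integral becomes (1/3)·∫ log(u) du; integrate by parts with u′=log(u), dv′=du.

r**3*log(r**3 + 1)/3 - r**3/3 + log(r**3 + 1)/3 + C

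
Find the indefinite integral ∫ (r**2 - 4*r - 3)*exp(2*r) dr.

(2*r**2 - 10*r - 1)*exp(2*r)/4 + C

Use integration by parts with u = r**2 - 4*r - 3, dv = exp(2*r) dr, so v = exp(2*r)/2.
Apply parts 2 times (tabular method): alternate signs, differentiate u down to 0, integrate dv up.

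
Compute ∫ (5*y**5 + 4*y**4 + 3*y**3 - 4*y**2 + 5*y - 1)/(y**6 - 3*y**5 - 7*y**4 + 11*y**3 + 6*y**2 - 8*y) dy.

Factor the denominator: y*(y - 4)*(y - 1)**2*(y + 1)*(y + 2).
Partial-fraction decomposition: 49/(36*(y + 2)) - 7/(10*(y + 1)) - 29/(18*(y - 1)) - 2/(3*(y - 1)**2) + 233/(40*(y - 4)) + 1/(8*y).
Integrate each term; A/(y−a) gives A·log|y−a|; A/(y−a)² gives −A/(y−a).

log(y)/8 + 233*log(y - 4)/40 - 29*log(y - 1)/18 - 7*log(y + 1)/10 + 49*log(y + 2)/36 + 2/(3*y - 3) + C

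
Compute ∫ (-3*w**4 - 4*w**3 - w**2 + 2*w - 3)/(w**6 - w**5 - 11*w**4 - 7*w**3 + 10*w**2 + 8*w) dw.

Factor the denominator: w*(w - 4)*(w - 1)*(w + 1)**2*(w + 2).
Partial-fraction decomposition: 3/(4*(w + 2)) - 1/(20*(w + 1)) + 1/(2*(w + 1)**2) + 1/(4*(w - 1)) - 23/(40*(w - 4)) - 3/(8*w).
Integrate each term; A/(w−a) gives A·log|w−a|; A/(w−a)² gives −A/(w−a).

-3*log(w)/8 - 23*log(w - 4)/40 + log(w - 1)/4 - log(w + 1)/20 + 3*log(w + 2)/4 - 1/(2*w + 2) + C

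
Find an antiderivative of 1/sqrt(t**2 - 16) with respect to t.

Substitute t = 4·sec(θ), so dt = 4·sec(θ)*tan(θ) dθ and the radical becomes sqrt(t**2 - 16) = 4·tan(θ) by the Pythagorean identity.
Integrate the resulting trig expression in θ, then back-substitute sec(θ) = t/4, tan(θ) = sqrt(t**2 - 16)/4 (absorbing any constant into C).

log(t + sqrt(t**2 - 16)) + C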